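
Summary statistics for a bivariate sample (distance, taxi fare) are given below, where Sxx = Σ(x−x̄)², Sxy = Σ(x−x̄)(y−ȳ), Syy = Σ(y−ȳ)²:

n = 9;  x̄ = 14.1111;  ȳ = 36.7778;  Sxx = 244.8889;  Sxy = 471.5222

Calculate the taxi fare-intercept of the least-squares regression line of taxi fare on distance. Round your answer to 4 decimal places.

b = Sxy/Sxx = 471.5222/244.8889 = 1.925454
a = ȳ − b·x̄ = 36.7778 − 1.925454·14.1111 = 9.607533

9.6075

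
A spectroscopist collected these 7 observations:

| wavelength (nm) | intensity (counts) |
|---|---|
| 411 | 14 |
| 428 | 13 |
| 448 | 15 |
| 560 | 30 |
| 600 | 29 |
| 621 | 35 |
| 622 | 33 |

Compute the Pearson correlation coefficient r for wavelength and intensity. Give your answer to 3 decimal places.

0.982

n = 7, Σx = 3690, Σy = 169, Σxy = 94499, Σx² = 1998934, Σy² = 4645
Sxx = Σx² − (Σx)²/n = 1998934 − 1945157.142857 = 53776.857143
Sxy = Σxy − (Σx)(Σy)/n = 94499 − 89087.142857 = 5411.857143
Syy = Σy² − (Σy)²/n = 4645 − 4080.142857 = 564.857143
r = Sxy/√(Sxx·Syy) = 5411.857143/√(30376241.877551) = 5411.857143/5511.464586 = 0.981927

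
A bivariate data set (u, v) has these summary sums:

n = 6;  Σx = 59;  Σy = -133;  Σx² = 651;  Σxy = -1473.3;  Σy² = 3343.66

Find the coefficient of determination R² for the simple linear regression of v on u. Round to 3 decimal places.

Sxx = Σx² − (Σx)²/n = 651 − 580.166667 = 70.833333
Sxy = Σxy − (Σx)(Σy)/n = -1473.3 − (-1307.833333) = -165.466667
Syy = Σy² − (Σy)²/n = 3343.66 − 2948.166667 = 395.493333
R² = Sxy²/(Sxx·Syy) = (-165.466667)²/(70.833333·395.493333) = 0.977337

0.977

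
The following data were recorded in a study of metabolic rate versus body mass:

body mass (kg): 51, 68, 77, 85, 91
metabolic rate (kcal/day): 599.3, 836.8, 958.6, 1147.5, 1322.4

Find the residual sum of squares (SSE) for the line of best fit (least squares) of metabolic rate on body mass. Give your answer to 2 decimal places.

9044.95

n = 5, Σx = 372, Σy = 4864.6, Σxy = 379154.8, Σx² = 28660, Σy² = 5043806.7
Sxx = Σx² − (Σx)²/n = 28660 − 27676.8 = 983.2
Sxy = Σxy − (Σx)(Σy)/n = 379154.8 − 361926.24 = 17228.56
Syy = Σy² − (Σy)²/n = 5043806.7 − 4732866.632 = 310940.068
b = Sxy/Sxx = 17228.56/983.2 = 17.522945
SSE = Syy − b·Sxy = 310940.068 − 17.522945·17228.56 = 9044.950350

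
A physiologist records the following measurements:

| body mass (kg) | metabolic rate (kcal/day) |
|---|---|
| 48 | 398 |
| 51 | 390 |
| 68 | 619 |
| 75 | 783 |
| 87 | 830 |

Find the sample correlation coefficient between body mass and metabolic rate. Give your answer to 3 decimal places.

0.980

n = 5, Σx = 329, Σy = 3020, Σxy = 212021, Σx² = 22723, Σy² = 1995654
Sxx = Σx² − (Σx)²/n = 22723 − 21648.2 = 1074.8
Sxy = Σxy − (Σx)(Σy)/n = 212021 − 198716 = 13305
Syy = Σy² − (Σy)²/n = 1995654 − 1824080 = 171574
r = Sxy/√(Sxx·Syy) = 13305/√(184407735.2) = 13305/13579.680968 = 0.979773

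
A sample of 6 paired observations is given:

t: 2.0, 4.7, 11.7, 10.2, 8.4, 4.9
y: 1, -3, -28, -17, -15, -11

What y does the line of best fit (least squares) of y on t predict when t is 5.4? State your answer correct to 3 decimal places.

n = 6, Σx = 41.9, Σy = -73, Σxy = -693, Σx² = 361.59
Sxx = Σx² − (Σx)²/n = 361.59 − 292.601667 = 68.988333
Sxy = Σxy − (Σx)(Σy)/n = -693 − (-509.783333) = -183.216667
b = Sxy/Sxx = -183.216667/68.988333 = -2.655763
a = ȳ − b·x̄ = -12.166667 − (-2.655763)·6.983333 = 6.379412
ŷ(5.4) = a + b·5.4 = 6.379412 + (-2.655763)·5.4 = -7.961709

-7.962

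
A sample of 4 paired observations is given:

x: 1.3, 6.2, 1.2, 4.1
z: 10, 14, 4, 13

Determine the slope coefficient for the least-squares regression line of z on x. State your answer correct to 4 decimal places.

1.5327

n = 4, Σx = 12.8, Σy = 41, Σxy = 157.9, Σx² = 58.38
Sxx = Σx² − (Σx)²/n = 58.38 − 40.96 = 17.42
Sxy = Σxy − (Σx)(Σy)/n = 157.9 − 131.2 = 26.7
b = Sxy/Sxx = 26.7/17.42 = 1.532721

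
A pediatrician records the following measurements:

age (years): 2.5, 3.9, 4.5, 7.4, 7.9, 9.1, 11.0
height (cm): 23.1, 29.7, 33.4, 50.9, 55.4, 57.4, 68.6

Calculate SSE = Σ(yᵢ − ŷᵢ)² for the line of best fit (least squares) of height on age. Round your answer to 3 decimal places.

14.310

n = 7, Σx = 46.3, Σy = 318.5, Σxy = 2415.14, Σx² = 362.69, Σy² = 16191.95
Sxx = Σx² − (Σx)²/n = 362.69 − 306.241429 = 56.448571
Sxy = Σxy − (Σx)(Σy)/n = 2415.14 − 2106.65 = 308.49
Syy = Σy² − (Σy)²/n = 16191.95 − 14491.75 = 1700.2
b = Sxy/Sxx = 308.49/56.448571 = 5.464974
SSE = Syy − b·Sxy = 1700.2 − 5.464974·308.49 = 14.310035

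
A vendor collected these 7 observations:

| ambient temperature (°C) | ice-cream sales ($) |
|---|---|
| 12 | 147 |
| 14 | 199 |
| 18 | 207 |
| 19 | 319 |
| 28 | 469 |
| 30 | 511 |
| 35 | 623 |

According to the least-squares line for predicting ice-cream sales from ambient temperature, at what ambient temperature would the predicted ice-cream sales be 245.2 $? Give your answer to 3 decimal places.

17.038

n = 7, Σx = 156, Σy = 2475, Σxy = 64604, Σx² = 3934
Sxx = Σx² − (Σx)²/n = 3934 − 3476.571429 = 457.428571
Sxy = Σxy − (Σx)(Σy)/n = 64604 − 55157.142857 = 9446.857143
b = Sxy/Sxx = 9446.857143/457.428571 = 20.652092
a = ȳ − b·x̄ = 353.571429 − 20.652092·22.285714 = -106.675203
Set a + b·x = 245.2: x = (245.2 − (-106.675203)) / 20.652092 = 17.038235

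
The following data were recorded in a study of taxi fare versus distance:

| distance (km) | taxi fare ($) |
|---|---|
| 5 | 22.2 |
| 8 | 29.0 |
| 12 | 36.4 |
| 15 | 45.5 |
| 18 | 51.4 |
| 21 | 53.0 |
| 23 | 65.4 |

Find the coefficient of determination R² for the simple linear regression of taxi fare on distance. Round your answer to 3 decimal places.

n = 7, Σx = 102, Σy = 302.9, Σxy = 5004.7, Σx² = 1752, Σy² = 14457.17
Sxx = Σx² − (Σx)²/n = 1752 − 1486.285714 = 265.714286
Sxy = Σxy − (Σx)(Σy)/n = 5004.7 − 4413.685714 = 591.014286
Syy = Σy² − (Σy)²/n = 14457.17 − 13106.915714 = 1350.254286
R² = Sxy²/(Sxx·Syy) = (591.014286)²/(265.714286·1350.254286) = 0.973566

0.974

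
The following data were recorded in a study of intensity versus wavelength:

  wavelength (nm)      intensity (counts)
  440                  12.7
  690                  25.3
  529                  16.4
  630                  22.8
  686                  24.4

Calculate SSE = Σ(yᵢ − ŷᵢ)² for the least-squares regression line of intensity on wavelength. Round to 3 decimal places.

n = 5, Σx = 2975, Σy = 101.6, Σxy = 62823, Σx² = 1817037, Σy² = 2185.54
Sxx = Σx² − (Σx)²/n = 1817037 − 1770125 = 46912
Sxy = Σxy − (Σx)(Σy)/n = 62823 − 60452 = 2371
Syy = Σy² − (Σy)²/n = 2185.54 − 2064.512 = 121.028
b = Sxy/Sxx = 2371/46912 = 0.050541
SSE = Syy − b·Sxy = 121.028 − 0.050541·2371 = 1.194247

1.194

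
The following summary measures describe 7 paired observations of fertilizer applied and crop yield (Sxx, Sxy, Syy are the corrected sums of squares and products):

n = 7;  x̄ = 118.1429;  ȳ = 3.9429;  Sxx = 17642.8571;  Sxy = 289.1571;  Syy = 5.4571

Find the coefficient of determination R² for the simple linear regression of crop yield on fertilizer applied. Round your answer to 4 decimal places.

0.8684

R² = Sxy²/(Sxx·Syy) = (289.1571)²/(17642.8571·5.4571) = 0.868434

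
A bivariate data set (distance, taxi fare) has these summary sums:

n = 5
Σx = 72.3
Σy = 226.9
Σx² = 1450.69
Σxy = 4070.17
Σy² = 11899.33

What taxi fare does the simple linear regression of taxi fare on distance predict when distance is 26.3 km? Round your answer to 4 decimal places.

Sxx = Σx² − (Σx)²/n = 1450.69 − 1045.458 = 405.232
Sxy = Σxy − (Σx)(Σy)/n = 4070.17 − 3280.974 = 789.196
b = Sxy/Sxx = 789.196/405.232 = 1.947516
a = ȳ − b·x̄ = 45.38 − 1.947516·14.46 = 17.218912
ŷ(26.3) = a + b·26.3 = 17.218912 + 1.947516·26.3 = 68.438595

68.4386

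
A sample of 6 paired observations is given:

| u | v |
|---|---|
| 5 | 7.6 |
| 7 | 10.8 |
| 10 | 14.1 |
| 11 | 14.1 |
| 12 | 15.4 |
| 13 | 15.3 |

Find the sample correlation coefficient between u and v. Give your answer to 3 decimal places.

0.975

n = 6, Σx = 58, Σy = 77.3, Σxy = 793.4, Σx² = 608, Σy² = 1043.27
Sxx = Σx² − (Σx)²/n = 608 − 560.666667 = 47.333333
Sxy = Σxy − (Σx)(Σy)/n = 793.4 − 747.233333 = 46.166667
Syy = Σy² − (Σy)²/n = 1043.27 − 995.881667 = 47.388333
r = Sxy/√(Sxx·Syy) = 46.166667/√(2243.047778) = 46.166667/47.360825 = 0.974786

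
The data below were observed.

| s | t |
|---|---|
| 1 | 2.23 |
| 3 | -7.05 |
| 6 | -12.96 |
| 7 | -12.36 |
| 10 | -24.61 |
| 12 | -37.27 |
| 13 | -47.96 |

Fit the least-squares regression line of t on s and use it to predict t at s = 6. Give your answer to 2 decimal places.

n = 7, Σx = 52, Σy = -139.98, Σxy = -1500.02, Σx² = 508
Sxx = Σx² − (Σx)²/n = 508 − 386.285714 = 121.714286
Sxy = Σxy − (Σx)(Σy)/n = -1500.02 − (-1039.851429) = -460.168571
b = Sxy/Sxx = -460.168571/121.714286 = -3.780728
a = ȳ − b·x̄ = -19.997143 − (-3.780728)·7.428571 = 8.088263
ŷ(6) = a + b·6 = 8.088263 + (-3.780728)·6 = -14.596103

-14.60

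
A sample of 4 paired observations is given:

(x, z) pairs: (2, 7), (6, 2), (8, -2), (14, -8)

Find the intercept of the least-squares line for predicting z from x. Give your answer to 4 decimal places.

9.2000

n = 4, Σx = 30, Σy = -1, Σxy = -102, Σx² = 300
Sxx = Σx² − (Σx)²/n = 300 − 225 = 75
Sxy = Σxy − (Σx)(Σy)/n = -102 − (-7.5) = -94.5
b = Sxy/Sxx = -94.5/75 = -1.26
a = ȳ − b·x̄ = -0.25 − (-1.26)·7.5 = 9.2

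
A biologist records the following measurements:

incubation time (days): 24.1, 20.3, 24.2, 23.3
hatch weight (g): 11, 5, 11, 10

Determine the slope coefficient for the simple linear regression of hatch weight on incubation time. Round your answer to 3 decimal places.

n = 4, Σx = 91.9, Σy = 37, Σxy = 865.8, Σx² = 2121.43
Sxx = Σx² − (Σx)²/n = 2121.43 − 2111.4025 = 10.0275
Sxy = Σxy − (Σx)(Σy)/n = 865.8 − 850.075 = 15.725
b = Sxy/Sxx = 15.725/10.0275 = 1.568187

1.568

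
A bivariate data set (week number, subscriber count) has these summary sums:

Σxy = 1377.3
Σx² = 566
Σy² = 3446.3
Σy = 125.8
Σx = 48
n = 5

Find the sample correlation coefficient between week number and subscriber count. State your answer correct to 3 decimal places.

Sxx = Σx² − (Σx)²/n = 566 − 460.8 = 105.2
Sxy = Σxy − (Σx)(Σy)/n = 1377.3 − 1207.68 = 169.62
Syy = Σy² − (Σy)²/n = 3446.3 − 3165.128 = 281.172
r = Sxy/√(Sxx·Syy) = 169.62/√(29579.2944) = 169.62/171.986320 = 0.986241

0.986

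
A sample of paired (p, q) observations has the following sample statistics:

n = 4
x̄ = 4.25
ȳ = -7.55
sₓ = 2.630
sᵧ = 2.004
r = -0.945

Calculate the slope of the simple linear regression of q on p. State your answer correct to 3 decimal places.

b = r · sᵧ/sₓ = -0.945 · 2.004/2.63 = -0.720068

-0.720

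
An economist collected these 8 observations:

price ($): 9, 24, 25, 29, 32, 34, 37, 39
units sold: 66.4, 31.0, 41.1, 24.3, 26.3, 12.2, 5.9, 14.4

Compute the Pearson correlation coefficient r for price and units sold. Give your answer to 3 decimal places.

n = 8, Σx = 229, Σy = 221.6, Σxy = 5110.1, Σx² = 7193, Σy² = 8732.36
Sxx = Σx² − (Σx)²/n = 7193 − 6555.125 = 637.875
Sxy = Σxy − (Σx)(Σy)/n = 5110.1 − 6343.3 = -1233.2
Syy = Σy² − (Σy)²/n = 8732.36 − 6138.32 = 2594.04
r = Sxy/√(Sxx·Syy) = -1233.2/√(1654673.265) = -1233.2/1286.341038 = -0.958688

-0.959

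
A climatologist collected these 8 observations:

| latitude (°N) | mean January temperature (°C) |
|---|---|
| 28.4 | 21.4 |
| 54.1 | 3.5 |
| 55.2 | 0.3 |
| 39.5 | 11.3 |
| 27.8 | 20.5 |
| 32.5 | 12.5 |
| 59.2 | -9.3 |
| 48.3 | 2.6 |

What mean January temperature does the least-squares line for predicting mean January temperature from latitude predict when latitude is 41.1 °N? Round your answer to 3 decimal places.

n = 8, Σx = 345, Σy = 62.8, Σxy = 1811.19, Σx² = 16007.28
Sxx = Σx² − (Σx)²/n = 16007.28 − 14878.125 = 1129.155
Sxy = Σxy − (Σx)(Σy)/n = 1811.19 − 2708.25 = -897.06
b = Sxy/Sxx = -897.06/1129.155 = -0.794452
a = ȳ − b·x̄ = 7.85 − (-0.794452)·43.125 = 42.110764
ŷ(41.1) = a + b·41.1 = 42.110764 + (-0.794452)·41.1 = 9.458766

9.459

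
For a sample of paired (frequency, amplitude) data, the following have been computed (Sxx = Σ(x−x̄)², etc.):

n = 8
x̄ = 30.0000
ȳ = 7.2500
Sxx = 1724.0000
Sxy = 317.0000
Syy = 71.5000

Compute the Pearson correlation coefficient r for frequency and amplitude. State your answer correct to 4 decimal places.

r = Sxy/√(Sxx·Syy) = 317/√(123266) = 317/351.092580 = 0.902896

0.9029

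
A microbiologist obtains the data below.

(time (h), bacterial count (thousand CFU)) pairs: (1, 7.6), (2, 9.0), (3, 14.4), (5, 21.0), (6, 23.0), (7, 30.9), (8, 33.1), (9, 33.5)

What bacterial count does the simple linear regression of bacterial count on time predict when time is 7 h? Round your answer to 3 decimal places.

28.261

n = 8, Σx = 41, Σy = 172.5, Σxy = 1094.4, Σx² = 269
Sxx = Σx² − (Σx)²/n = 269 − 210.125 = 58.875
Sxy = Σxy − (Σx)(Σy)/n = 1094.4 − 884.0625 = 210.3375
b = Sxy/Sxx = 210.3375/58.875 = 3.572611
a = ȳ − b·x̄ = 21.5625 − 3.572611·5.125 = 3.252866
ŷ(7) = a + b·7 = 3.252866 + 3.572611·7 = 28.261146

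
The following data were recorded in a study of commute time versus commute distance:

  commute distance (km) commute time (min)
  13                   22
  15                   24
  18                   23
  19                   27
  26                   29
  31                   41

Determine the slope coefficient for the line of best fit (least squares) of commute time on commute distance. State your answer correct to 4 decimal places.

0.9462

n = 6, Σx = 122, Σy = 166, Σxy = 3598, Σx² = 2716
Sxx = Σx² − (Σx)²/n = 2716 − 2480.666667 = 235.333333
Sxy = Σxy − (Σx)(Σy)/n = 3598 − 3375.333333 = 222.666667
b = Sxy/Sxx = 222.666667/235.333333 = 0.946176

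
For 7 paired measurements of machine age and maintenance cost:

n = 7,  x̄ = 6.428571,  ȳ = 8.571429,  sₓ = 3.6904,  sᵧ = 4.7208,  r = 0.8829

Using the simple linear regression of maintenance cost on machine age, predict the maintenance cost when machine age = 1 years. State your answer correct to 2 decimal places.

2.44

b = r · sᵧ/sₓ = 0.8829 · 4.7208/3.6904 = 1.129415
a = ȳ − b·x̄ = 8.571429 − 1.129415·6.428571 = 1.310902
ŷ(1) = a + b·1 = 1.310902 + 1.129415·1 = 2.440318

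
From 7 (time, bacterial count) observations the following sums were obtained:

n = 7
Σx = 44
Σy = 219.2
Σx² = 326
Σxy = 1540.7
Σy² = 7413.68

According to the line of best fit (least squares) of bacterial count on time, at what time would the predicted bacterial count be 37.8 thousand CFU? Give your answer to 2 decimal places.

8.25

Sxx = Σx² − (Σx)²/n = 326 − 276.571429 = 49.428571
Sxy = Σxy − (Σx)(Σy)/n = 1540.7 − 1377.828571 = 162.871429
b = Sxy/Sxx = 162.871429/49.428571 = 3.295087
a = ȳ − b·x̄ = 31.314286 − 3.295087·6.285714 = 10.602312
Set a + b·x = 37.8: x = (37.8 − 10.602312) / 3.295087 = 8.254013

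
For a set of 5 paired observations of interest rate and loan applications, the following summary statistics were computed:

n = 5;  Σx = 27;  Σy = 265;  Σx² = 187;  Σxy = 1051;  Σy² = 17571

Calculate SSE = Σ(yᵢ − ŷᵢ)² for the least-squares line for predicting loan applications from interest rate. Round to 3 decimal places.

Sxx = Σx² − (Σx)²/n = 187 − 145.8 = 41.2
Sxy = Σxy − (Σx)(Σy)/n = 1051 − 1431 = -380
Syy = Σy² − (Σy)²/n = 17571 − 14045 = 3526
b = Sxy/Sxx = -380/41.2 = -9.223301
SSE = Syy − b·Sxy = 3526 − (-9.223301)·(-380) = 21.145631

21.146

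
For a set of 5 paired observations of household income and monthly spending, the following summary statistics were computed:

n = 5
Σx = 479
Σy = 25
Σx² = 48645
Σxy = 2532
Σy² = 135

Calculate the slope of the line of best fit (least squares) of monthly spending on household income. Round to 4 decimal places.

0.0497

Sxx = Σx² − (Σx)²/n = 48645 − 45888.2 = 2756.8
Sxy = Σxy − (Σx)(Σy)/n = 2532 − 2395 = 137
b = Sxy/Sxx = 137/2756.8 = 0.049695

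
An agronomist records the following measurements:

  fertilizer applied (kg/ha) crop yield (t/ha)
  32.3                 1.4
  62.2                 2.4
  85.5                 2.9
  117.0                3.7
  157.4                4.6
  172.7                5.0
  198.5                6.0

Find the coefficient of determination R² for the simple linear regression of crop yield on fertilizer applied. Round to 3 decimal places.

n = 7, Σx = 825.6, Σy = 26, Σxy = 3653.89, Σx² = 119913.68, Σy² = 111.98
Sxx = Σx² − (Σx)²/n = 119913.68 − 97373.622857 = 22540.057143
Sxy = Σxy − (Σx)(Σy)/n = 3653.89 − 3066.514286 = 587.375714
Syy = Σy² − (Σy)²/n = 111.98 − 96.571429 = 15.408571
R² = Sxy²/(Sxx·Syy) = (587.375714)²/(22540.057143·15.408571) = 0.993378

0.993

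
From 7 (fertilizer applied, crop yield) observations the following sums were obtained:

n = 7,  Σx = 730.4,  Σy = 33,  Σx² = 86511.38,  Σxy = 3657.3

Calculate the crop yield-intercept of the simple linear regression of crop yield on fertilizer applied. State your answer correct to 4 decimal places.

Sxx = Σx² − (Σx)²/n = 86511.38 − 76212.022857 = 10299.357143
Sxy = Σxy − (Σx)(Σy)/n = 3657.3 − 3443.314286 = 213.985714
b = Sxy/Sxx = 213.985714/10299.357143 = 0.020777
a = ȳ − b·x̄ = 4.714286 − 0.020777·104.342857 = 2.546395

2.5464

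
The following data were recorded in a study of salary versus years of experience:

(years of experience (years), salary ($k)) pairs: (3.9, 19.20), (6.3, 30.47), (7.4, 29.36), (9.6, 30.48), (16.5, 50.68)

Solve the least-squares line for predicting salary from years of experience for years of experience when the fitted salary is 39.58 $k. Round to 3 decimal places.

12.004

n = 5, Σx = 43.7, Σy = 160.19, Σxy = 1612.933, Σx² = 474.07
Sxx = Σx² − (Σx)²/n = 474.07 − 381.938 = 92.132
Sxy = Σxy − (Σx)(Σy)/n = 1612.933 − 1400.0606 = 212.8724
b = Sxy/Sxx = 212.8724/92.132 = 2.310515
a = ȳ − b·x̄ = 32.038 − 2.310515·8.74 = 11.844096
Set a + b·x = 39.58: x = (39.58 − 11.844096) / 2.310515 = 12.004207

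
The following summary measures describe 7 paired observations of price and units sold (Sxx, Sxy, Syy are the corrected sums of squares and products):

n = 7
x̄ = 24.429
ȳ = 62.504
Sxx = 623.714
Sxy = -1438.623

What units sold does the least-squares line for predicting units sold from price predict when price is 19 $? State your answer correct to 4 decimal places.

b = Sxy/Sxx = -1438.623/623.714 = -2.306543
a = ȳ − b·x̄ = 62.504 − (-2.306543)·24.429 = 118.850533
ŷ(19) = a + b·19 = 118.850533 + (-2.306543)·19 = 75.026221

75.0262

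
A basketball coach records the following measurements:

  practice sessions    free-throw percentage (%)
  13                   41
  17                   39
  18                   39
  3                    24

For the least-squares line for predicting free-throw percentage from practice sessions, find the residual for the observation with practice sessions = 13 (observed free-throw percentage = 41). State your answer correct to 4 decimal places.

n = 4, Σx = 51, Σy = 143, Σxy = 1970, Σx² = 791
Sxx = Σx² − (Σx)²/n = 791 − 650.25 = 140.75
Sxy = Σxy − (Σx)(Σy)/n = 1970 − 1823.25 = 146.75
b = Sxy/Sxx = 146.75/140.75 = 1.042629
a = ȳ − b·x̄ = 35.75 − 1.042629·12.75 = 22.456483
ŷ(13) = 22.456483 + 1.042629·13 = 36.010657
residual = y − ŷ = 41 − 36.010657 = 4.989343

4.9893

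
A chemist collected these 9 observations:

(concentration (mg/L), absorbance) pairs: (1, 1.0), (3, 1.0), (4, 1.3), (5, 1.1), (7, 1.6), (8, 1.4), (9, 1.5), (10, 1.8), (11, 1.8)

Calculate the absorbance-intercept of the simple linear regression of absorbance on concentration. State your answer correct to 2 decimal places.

0.84

n = 9, Σx = 58, Σy = 12.5, Σxy = 88.4, Σx² = 466
Sxx = Σx² − (Σx)²/n = 466 − 373.777778 = 92.222222
Sxy = Σxy − (Σx)(Σy)/n = 88.4 − 80.555556 = 7.844444
b = Sxy/Sxx = 7.844444/92.222222 = 0.085060
a = ȳ − b·x̄ = 1.388889 − 0.085060·6.444444 = 0.840723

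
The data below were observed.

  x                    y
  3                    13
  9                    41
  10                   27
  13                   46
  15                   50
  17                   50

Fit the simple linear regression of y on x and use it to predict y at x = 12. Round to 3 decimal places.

40.111

n = 6, Σx = 67, Σy = 227, Σxy = 2876, Σx² = 873
Sxx = Σx² − (Σx)²/n = 873 − 748.166667 = 124.833333
Sxy = Σxy − (Σx)(Σy)/n = 2876 − 2534.833333 = 341.166667
b = Sxy/Sxx = 341.166667/124.833333 = 2.732977
a = ȳ − b·x̄ = 37.833333 − 2.732977·11.166667 = 7.315087
ŷ(12) = a + b·12 = 7.315087 + 2.732977·12 = 40.110814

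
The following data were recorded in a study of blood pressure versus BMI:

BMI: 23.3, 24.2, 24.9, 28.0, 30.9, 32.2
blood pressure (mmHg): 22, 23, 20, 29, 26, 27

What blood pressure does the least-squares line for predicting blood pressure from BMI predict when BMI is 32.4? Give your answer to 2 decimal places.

n = 6, Σx = 163.5, Σy = 147, Σxy = 4052, Σx² = 4524.19
Sxx = Σx² − (Σx)²/n = 4524.19 − 4455.375 = 68.815
Sxy = Σxy − (Σx)(Σy)/n = 4052 − 4005.75 = 46.25
b = Sxy/Sxx = 46.25/68.815 = 0.672092
a = ȳ − b·x̄ = 24.5 − 0.672092·27.25 = 6.185497
ŷ(32.4) = a + b·32.4 = 6.185497 + 0.672092·32.4 = 27.961273

27.96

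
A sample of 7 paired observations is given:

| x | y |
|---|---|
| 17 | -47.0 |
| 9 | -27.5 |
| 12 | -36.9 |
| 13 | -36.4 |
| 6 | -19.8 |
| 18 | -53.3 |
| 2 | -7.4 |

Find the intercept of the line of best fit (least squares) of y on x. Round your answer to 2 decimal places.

n = 7, Σx = 77, Σy = -228.3, Σxy = -3055.5, Σx² = 1047
Sxx = Σx² − (Σx)²/n = 1047 − 847 = 200
Sxy = Σxy − (Σx)(Σy)/n = -3055.5 − (-2511.3) = -544.2
b = Sxy/Sxx = -544.2/200 = -2.721
a = ȳ − b·x̄ = -32.614286 − (-2.721)·11 = -2.683286

-2.68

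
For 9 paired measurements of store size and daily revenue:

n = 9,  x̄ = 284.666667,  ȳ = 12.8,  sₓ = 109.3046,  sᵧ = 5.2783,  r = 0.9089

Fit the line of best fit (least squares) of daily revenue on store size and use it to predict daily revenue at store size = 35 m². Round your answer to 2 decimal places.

1.84

b = r · sᵧ/sₓ = 0.9089 · 5.2783/109.3046 = 0.043891
a = ȳ − b·x̄ = 12.8 − 0.043891·284.666667 = 0.305803
ŷ(35) = a + b·35 = 0.305803 + 0.043891·35 = 1.841975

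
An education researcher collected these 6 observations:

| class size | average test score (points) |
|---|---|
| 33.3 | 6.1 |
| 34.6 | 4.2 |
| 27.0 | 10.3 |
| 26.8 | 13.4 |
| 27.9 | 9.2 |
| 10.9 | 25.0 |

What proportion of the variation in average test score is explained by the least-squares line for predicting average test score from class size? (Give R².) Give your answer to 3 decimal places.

n = 6, Σx = 160.5, Σy = 68.2, Σxy = 1514.85, Σx² = 4650.51, Σy² = 1050.14
Sxx = Σx² − (Σx)²/n = 4650.51 − 4293.375 = 357.135
Sxy = Σxy − (Σx)(Σy)/n = 1514.85 − 1824.35 = -309.5
Syy = Σy² − (Σy)²/n = 1050.14 − 775.206667 = 274.933333
R² = Sxy²/(Sxx·Syy) = (-309.5)²/(357.135·274.933333) = 0.975577

0.976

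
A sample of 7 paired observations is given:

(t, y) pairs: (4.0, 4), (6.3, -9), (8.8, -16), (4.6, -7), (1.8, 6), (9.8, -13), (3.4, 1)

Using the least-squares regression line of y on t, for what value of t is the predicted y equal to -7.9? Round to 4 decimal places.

6.6494

n = 7, Σx = 38.7, Σy = -34, Σxy = -326.9, Σx² = 265.13
Sxx = Σx² − (Σx)²/n = 265.13 − 213.955714 = 51.174286
Sxy = Σxy − (Σx)(Σy)/n = -326.9 − (-187.971429) = -138.928571
b = Sxy/Sxx = -138.928571/51.174286 = -2.714812
a = ȳ − b·x̄ = -4.857143 − (-2.714812)·5.528571 = 10.151890
Set a + b·x = -7.9: x = (-7.9 − 10.151890) / (-2.714812) = 6.649407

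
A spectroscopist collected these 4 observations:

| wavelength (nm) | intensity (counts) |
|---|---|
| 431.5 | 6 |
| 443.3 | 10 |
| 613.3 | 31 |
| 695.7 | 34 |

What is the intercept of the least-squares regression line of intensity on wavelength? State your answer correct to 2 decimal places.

-38.73

n = 4, Σx = 2183.8, Σy = 81, Σxy = 49688.1, Σx² = 1242842.52
Sxx = Σx² − (Σx)²/n = 1242842.52 − 1192245.61 = 50596.91
Sxy = Σxy − (Σx)(Σy)/n = 49688.1 − 44221.95 = 5466.15
b = Sxy/Sxx = 5466.15/50596.91 = 0.108033
a = ȳ − b·x̄ = 20.25 − 0.108033·545.95 = -38.730768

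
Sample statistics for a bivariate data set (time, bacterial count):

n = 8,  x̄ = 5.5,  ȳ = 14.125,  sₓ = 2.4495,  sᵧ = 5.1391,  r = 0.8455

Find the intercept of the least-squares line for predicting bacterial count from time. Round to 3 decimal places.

4.369

b = r · sᵧ/sₓ = 0.8455 · 5.1391/2.4495 = 1.773876
a = ȳ − b·x̄ = 14.125 − 1.773876·5.5 = 4.368682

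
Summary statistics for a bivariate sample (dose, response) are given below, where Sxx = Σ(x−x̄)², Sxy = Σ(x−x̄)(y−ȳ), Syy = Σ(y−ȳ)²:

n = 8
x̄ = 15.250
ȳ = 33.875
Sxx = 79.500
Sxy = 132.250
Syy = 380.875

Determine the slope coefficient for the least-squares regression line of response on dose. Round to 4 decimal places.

b = Sxy/Sxx = 132.25/79.5 = 1.663522

1.6635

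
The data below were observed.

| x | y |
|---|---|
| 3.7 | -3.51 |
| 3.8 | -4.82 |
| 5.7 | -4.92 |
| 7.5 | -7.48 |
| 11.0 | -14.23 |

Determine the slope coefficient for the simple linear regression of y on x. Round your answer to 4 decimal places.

n = 5, Σx = 31.7, Σy = -34.96, Σxy = -271.977, Σx² = 237.87
Sxx = Σx² − (Σx)²/n = 237.87 − 200.978 = 36.892
Sxy = Σxy − (Σx)(Σy)/n = -271.977 − (-221.6464) = -50.3306
b = Sxy/Sxx = -50.3306/36.892 = -1.364269

-1.3643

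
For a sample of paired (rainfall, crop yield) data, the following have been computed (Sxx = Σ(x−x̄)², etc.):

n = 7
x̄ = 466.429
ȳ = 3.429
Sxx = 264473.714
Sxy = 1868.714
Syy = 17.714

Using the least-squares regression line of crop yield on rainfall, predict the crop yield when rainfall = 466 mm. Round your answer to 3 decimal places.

b = Sxy/Sxx = 1868.714/264473.714 = 0.007066
a = ȳ − b·x̄ = 3.429 − 0.007066·466.429 = 0.133314
ŷ(466) = a + b·466 = 0.133314 + 0.007066·466 = 3.425969

3.426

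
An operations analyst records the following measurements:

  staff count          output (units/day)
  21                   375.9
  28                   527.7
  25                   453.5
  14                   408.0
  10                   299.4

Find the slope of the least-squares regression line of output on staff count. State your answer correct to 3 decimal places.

n = 5, Σx = 98, Σy = 2064.5, Σxy = 42713, Σx² = 2146
Sxx = Σx² − (Σx)²/n = 2146 − 1920.8 = 225.2
Sxy = Σxy − (Σx)(Σy)/n = 42713 − 40464.2 = 2248.8
b = Sxy/Sxx = 2248.8/225.2 = 9.985790

9.986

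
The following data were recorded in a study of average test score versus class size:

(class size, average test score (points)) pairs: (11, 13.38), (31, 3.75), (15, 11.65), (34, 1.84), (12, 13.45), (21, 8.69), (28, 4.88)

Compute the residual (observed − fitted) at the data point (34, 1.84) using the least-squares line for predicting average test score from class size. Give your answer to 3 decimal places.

n = 7, Σx = 152, Σy = 57.64, Σxy = 981.27, Σx² = 3832
Sxx = Σx² − (Σx)²/n = 3832 − 3300.571429 = 531.428571
Sxy = Σxy − (Σx)(Σy)/n = 981.27 − 1251.611429 = -270.341429
b = Sxy/Sxx = -270.341429/531.428571 = -0.508707
a = ȳ − b·x̄ = 8.234286 − (-0.508707)·21.714286 = 19.280495
ŷ(34) = 19.280495 + (-0.508707)·34 = 1.984457
residual = y − ŷ = 1.84 − 1.984457 = -0.144457

-0.144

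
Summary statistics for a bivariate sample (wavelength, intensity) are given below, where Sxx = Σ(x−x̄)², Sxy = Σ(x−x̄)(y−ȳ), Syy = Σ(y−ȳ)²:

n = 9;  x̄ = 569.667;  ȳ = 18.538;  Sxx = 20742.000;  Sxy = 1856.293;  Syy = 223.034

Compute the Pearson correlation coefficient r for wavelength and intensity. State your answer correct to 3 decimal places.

r = Sxy/√(Sxx·Syy) = 1856.293/√(4626171.228) = 1856.293/2150.853605 = 0.863049

0.863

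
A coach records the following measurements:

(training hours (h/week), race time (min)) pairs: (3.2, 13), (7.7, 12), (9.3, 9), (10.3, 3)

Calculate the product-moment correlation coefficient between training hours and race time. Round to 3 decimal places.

-0.791

n = 4, Σx = 30.5, Σy = 37, Σxy = 248.6, Σx² = 262.11, Σy² = 403
Sxx = Σx² − (Σx)²/n = 262.11 − 232.5625 = 29.5475
Sxy = Σxy − (Σx)(Σy)/n = 248.6 − 282.125 = -33.525
Syy = Σy² − (Σy)²/n = 403 − 342.25 = 60.75
r = Sxy/√(Sxx·Syy) = -33.525/√(1795.010625) = -33.525/42.367566 = -0.791289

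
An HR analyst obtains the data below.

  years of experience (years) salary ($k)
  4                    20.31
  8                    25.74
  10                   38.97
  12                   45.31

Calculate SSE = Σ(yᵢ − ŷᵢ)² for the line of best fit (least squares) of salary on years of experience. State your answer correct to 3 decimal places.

36.846

n = 4, Σx = 34, Σy = 130.33, Σxy = 1220.58, Σx² = 324, Σy² = 4646.7007
Sxx = Σx² − (Σx)²/n = 324 − 289 = 35
Sxy = Σxy − (Σx)(Σy)/n = 1220.58 − 1107.805 = 112.775
Syy = Σy² − (Σy)²/n = 4646.7007 − 4246.477225 = 400.223475
b = Sxy/Sxx = 112.775/35 = 3.222143
SSE = Syy − b·Sxy = 400.223475 − 3.222143·112.775 = 36.846314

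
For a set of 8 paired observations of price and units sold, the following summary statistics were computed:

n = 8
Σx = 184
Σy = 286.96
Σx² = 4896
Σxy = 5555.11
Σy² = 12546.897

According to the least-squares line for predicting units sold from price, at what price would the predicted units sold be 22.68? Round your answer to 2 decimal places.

Sxx = Σx² − (Σx)²/n = 4896 − 4232 = 664
Sxy = Σxy − (Σx)(Σy)/n = 5555.11 − 6600.08 = -1044.97
b = Sxy/Sxx = -1044.97/664 = -1.57375
a = ȳ − b·x̄ = 35.87 − (-1.57375)·23 = 72.06625
Set a + b·x = 22.68: x = (22.68 − 72.06625) / (-1.57375) = 31.381255

31.38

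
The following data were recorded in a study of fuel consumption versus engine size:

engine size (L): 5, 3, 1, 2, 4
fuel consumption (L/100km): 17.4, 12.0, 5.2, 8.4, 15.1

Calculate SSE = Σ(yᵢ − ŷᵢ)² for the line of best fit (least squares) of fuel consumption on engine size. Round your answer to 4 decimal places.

n = 5, Σx = 15, Σy = 58.1, Σxy = 205.4, Σx² = 55, Σy² = 772.37
Sxx = Σx² − (Σx)²/n = 55 − 45 = 10
Sxy = Σxy − (Σx)(Σy)/n = 205.4 − 174.3 = 31.1
Syy = Σy² − (Σy)²/n = 772.37 − 675.122 = 97.248
b = Sxy/Sxx = 31.1/10 = 3.11
SSE = Syy − b·Sxy = 97.248 − 3.11·31.1 = 0.527

0.5270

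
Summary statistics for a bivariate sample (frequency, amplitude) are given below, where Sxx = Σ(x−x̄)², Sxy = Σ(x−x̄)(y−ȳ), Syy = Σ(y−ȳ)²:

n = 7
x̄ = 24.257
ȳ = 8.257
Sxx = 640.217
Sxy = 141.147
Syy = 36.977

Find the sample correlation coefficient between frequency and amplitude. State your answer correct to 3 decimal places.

0.917

r = Sxy/√(Sxx·Syy) = 141.147/√(23673.304009) = 141.147/153.861314 = 0.917365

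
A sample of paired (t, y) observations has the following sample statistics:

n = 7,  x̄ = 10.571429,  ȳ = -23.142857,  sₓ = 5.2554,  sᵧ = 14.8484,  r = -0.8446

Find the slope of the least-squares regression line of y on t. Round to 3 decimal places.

b = r · sᵧ/sₓ = -0.8446 · 14.8484/5.2554 = -2.386300

-2.386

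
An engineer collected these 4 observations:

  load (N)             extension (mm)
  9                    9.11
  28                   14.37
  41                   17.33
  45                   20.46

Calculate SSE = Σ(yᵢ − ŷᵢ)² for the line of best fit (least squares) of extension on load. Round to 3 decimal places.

n = 4, Σx = 123, Σy = 61.27, Σxy = 2115.58, Σx² = 4571, Σy² = 1008.4295
Sxx = Σx² − (Σx)²/n = 4571 − 3782.25 = 788.75
Sxy = Σxy − (Σx)(Σy)/n = 2115.58 − 1884.0525 = 231.5275
Syy = Σy² − (Σy)²/n = 1008.4295 − 938.503225 = 69.926275
b = Sxy/Sxx = 231.5275/788.75 = 0.293537
SSE = Syy − b·Sxy = 69.926275 − 0.293537·231.5275 = 1.964331

1.964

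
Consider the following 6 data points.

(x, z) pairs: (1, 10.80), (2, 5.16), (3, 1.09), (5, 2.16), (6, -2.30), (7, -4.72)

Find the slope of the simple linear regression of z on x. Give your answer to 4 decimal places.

n = 6, Σx = 24, Σy = 12.19, Σxy = -11.65, Σx² = 124
Sxx = Σx² − (Σx)²/n = 124 − 96 = 28
Sxy = Σxy − (Σx)(Σy)/n = -11.65 − 48.76 = -60.41
b = Sxy/Sxx = -60.41/28 = -2.1575

-2.1575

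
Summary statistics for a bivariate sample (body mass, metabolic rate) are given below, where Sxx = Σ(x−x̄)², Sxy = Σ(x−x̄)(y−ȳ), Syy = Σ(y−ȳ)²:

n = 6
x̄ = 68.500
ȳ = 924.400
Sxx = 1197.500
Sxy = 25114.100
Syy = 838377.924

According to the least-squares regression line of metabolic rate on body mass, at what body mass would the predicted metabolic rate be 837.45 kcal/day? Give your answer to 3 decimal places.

b = Sxy/Sxx = 25114.1/1197.5 = 20.972109
a = ȳ − b·x̄ = 924.4 − 20.972109·68.5 = -512.189436
Set a + b·x = 837.45: x = (837.45 − (-512.189436)) / 20.972109 = 64.354017

64.354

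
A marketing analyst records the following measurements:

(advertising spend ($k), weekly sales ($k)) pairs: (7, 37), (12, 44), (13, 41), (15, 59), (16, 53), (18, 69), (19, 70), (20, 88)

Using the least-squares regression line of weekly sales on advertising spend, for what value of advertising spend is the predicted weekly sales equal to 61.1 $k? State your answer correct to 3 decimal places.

15.946

n = 8, Σx = 120, Σy = 461, Σxy = 7385, Σx² = 1928
Sxx = Σx² − (Σx)²/n = 1928 − 1800 = 128
Sxy = Σxy − (Σx)(Σy)/n = 7385 − 6915 = 470
b = Sxy/Sxx = 470/128 = 3.671875
a = ȳ − b·x̄ = 57.625 − 3.671875·15 = 2.546875
Set a + b·x = 61.1: x = (61.1 − 2.546875) / 3.671875 = 15.946383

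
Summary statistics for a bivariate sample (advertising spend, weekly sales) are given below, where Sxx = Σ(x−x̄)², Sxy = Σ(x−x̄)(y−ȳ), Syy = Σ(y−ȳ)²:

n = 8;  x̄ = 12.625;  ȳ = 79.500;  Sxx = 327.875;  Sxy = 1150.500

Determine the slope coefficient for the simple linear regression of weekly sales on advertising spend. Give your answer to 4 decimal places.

3.5090

b = Sxy/Sxx = 1150.5/327.875 = 3.508959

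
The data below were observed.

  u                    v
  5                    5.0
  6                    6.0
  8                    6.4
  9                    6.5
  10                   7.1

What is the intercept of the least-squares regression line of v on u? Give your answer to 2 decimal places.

n = 5, Σx = 38, Σy = 31, Σxy = 241.7, Σx² = 306
Sxx = Σx² − (Σx)²/n = 306 − 288.8 = 17.2
Sxy = Σxy − (Σx)(Σy)/n = 241.7 − 235.6 = 6.1
b = Sxy/Sxx = 6.1/17.2 = 0.354651
a = ȳ − b·x̄ = 6.2 − 0.354651·7.6 = 3.504651

3.50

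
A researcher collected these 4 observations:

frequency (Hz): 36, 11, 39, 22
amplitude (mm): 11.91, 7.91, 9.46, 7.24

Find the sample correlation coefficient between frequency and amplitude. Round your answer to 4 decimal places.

0.7173

n = 4, Σx = 108, Σy = 36.52, Σxy = 1043.99, Σx² = 3422, Σy² = 346.3254
Sxx = Σx² − (Σx)²/n = 3422 − 2916 = 506
Sxy = Σxy − (Σx)(Σy)/n = 1043.99 − 986.04 = 57.95
Syy = Σy² − (Σy)²/n = 346.3254 − 333.4276 = 12.8978
r = Sxy/√(Sxx·Syy) = 57.95/√(6526.2868) = 57.95/80.785437 = 0.717332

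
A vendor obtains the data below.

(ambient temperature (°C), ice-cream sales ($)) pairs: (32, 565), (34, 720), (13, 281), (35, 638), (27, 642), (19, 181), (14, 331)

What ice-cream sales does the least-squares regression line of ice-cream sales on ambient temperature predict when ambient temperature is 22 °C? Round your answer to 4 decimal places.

423.7329

n = 7, Σx = 174, Σy = 3358, Σxy = 93950, Σx² = 4860
Sxx = Σx² − (Σx)²/n = 4860 − 4325.142857 = 534.857143
Sxy = Σxy − (Σx)(Σy)/n = 93950 − 83470.285714 = 10479.714286
b = Sxy/Sxx = 10479.714286/534.857143 = 19.593483
a = ȳ − b·x̄ = 479.714286 − 19.593483·24.857143 = -7.323718
ŷ(22) = a + b·22 = -7.323718 + 19.593483·22 = 423.732906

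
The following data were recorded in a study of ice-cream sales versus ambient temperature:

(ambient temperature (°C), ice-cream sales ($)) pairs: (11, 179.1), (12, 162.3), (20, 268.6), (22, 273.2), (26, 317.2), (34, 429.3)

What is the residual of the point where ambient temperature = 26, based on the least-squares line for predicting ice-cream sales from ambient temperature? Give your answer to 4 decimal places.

n = 6, Σx = 125, Σy = 1629.7, Σxy = 38143.5, Σx² = 2981
Sxx = Σx² − (Σx)²/n = 2981 − 2604.166667 = 376.833333
Sxy = Σxy − (Σx)(Σy)/n = 38143.5 − 33952.083333 = 4191.416667
b = Sxy/Sxx = 4191.416667/376.833333 = 11.122733
a = ȳ − b·x̄ = 271.616667 − 11.122733·20.833333 = 39.893056
ŷ(26) = 39.893056 + 11.122733·26 = 329.084122
residual = y − ŷ = 317.2 − 329.084122 = -11.884122

-11.8841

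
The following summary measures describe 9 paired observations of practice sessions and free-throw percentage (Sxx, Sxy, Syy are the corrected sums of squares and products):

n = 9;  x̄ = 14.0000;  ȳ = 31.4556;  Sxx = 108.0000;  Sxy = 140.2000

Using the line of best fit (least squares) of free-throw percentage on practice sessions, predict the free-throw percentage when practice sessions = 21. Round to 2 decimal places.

b = Sxy/Sxx = 140.2/108 = 1.298148
a = ȳ − b·x̄ = 31.4556 − 1.298148·14 = 13.281526
ŷ(21) = a + b·21 = 13.281526 + 1.298148·21 = 40.542637

40.54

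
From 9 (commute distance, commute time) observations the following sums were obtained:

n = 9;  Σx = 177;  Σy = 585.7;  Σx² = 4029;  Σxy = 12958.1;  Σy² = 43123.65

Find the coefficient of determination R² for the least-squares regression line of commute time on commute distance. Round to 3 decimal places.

0.755

Sxx = Σx² − (Σx)²/n = 4029 − 3481 = 548
Sxy = Σxy − (Σx)(Σy)/n = 12958.1 − 11518.766667 = 1439.333333
Syy = Σy² − (Σy)²/n = 43123.65 − 38116.054444 = 5007.595556
R² = Sxy²/(Sxx·Syy) = (1439.333333)²/(548·5007.595556) = 0.754941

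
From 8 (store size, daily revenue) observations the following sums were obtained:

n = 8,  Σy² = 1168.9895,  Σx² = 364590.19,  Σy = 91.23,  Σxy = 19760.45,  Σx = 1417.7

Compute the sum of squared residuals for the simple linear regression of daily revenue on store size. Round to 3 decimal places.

Sxx = Σx² − (Σx)²/n = 364590.19 − 251234.16125 = 113356.02875
Sxy = Σxy − (Σx)(Σy)/n = 19760.45 − 16167.096375 = 3593.353625
Syy = Σy² − (Σy)²/n = 1168.9895 − 1040.364112 = 128.625387
b = Sxy/Sxx = 3593.353625/113356.02875 = 0.031700
SSE = Syy − b·Sxy = 128.625387 − 0.031700·3593.353625 = 14.717107

14.717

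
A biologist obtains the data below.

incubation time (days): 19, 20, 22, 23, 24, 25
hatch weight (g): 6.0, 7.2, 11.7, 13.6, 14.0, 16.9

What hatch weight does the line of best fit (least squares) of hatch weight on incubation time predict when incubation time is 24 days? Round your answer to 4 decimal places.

14.8689

n = 6, Σx = 133, Σy = 69.4, Σxy = 1586.7, Σx² = 2975
Sxx = Σx² − (Σx)²/n = 2975 − 2948.166667 = 26.833333
Sxy = Σxy − (Σx)(Σy)/n = 1586.7 − 1538.366667 = 48.333333
b = Sxy/Sxx = 48.333333/26.833333 = 1.801242
a = ȳ − b·x̄ = 11.566667 − 1.801242·22.166667 = -28.360870
ŷ(24) = a + b·24 = -28.360870 + 1.801242·24 = 14.868944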